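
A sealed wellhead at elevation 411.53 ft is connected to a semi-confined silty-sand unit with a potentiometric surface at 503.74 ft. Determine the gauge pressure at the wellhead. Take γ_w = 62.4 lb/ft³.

P ≈ 40.0 psi

Head above the cap: Δh = 503.74 − 411.53 = 92.21 ft.
P = γΔh/144 = 62.4 × 92.21 / 144 = 40.0 psi.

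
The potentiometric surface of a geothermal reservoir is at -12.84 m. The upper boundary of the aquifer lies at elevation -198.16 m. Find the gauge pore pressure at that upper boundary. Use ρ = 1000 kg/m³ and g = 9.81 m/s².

P ≈ 1820 kPa

Pressure head at the aquifer top: ψ = h − z = -12.84 − (-198.16) = 185.32 m.
P = ρgψ = 1000 × 9.81 × 185.32 = 1817989 Pa ≈ 1820 kPa.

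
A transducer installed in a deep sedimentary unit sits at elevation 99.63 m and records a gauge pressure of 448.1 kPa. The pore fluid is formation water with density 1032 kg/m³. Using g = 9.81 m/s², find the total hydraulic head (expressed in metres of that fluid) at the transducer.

h ≈ 143.89 m

ψ = P/(ρg) = 448.1×1000 / (1032 × 9.81) = 44.26 m.
h = z + ψ = 99.63 + 44.26 = 143.89 m.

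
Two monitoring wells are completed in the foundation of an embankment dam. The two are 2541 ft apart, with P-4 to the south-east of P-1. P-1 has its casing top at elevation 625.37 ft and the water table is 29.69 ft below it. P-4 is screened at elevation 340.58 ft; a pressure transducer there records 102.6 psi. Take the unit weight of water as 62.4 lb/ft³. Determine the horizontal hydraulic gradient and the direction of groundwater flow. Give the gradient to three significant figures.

i ≈ 0.00721; groundwater flows toward the south-east

Total head at P-1: h = 625.37 − 29.69 = 595.68 ft.
Pressure head at P-4: ψ = 144·P/γ = 144 × 102.6 / 62.4 = 236.77 ft.
Total head at P-4: h = z + ψ = 340.58 + 236.77 = 577.35 ft.
Head difference: h(P-1) − h(P-4) = 595.68 − 577.35 = 18.33 ft.
Hydraulic gradient: i = |Δh| / L = 18.33 / 2541 = 0.00721.
Flow is from higher to lower head: from P-1 toward P-4, i.e. toward the south-east.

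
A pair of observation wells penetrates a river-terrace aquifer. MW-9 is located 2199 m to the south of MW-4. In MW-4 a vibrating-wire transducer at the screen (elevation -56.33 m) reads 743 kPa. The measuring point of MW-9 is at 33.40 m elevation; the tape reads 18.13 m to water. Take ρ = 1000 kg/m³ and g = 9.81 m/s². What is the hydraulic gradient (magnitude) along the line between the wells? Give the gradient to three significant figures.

Pressure head at MW-4: ψ = P/(ρg) = 743×1000 / (1000 × 9.81) = 75.74 m.
Total head at MW-4: h = z + ψ = -56.33 + 75.74 = 19.41 m.
Total head at MW-9: h = 33.40 − 18.13 = 15.27 m.
Head difference: h(MW-4) − h(MW-9) = 19.41 − 15.27 = 4.14 m.
Hydraulic gradient: i = |Δh| / L = 4.14 / 2199 = 0.00188.

i ≈ 0.00188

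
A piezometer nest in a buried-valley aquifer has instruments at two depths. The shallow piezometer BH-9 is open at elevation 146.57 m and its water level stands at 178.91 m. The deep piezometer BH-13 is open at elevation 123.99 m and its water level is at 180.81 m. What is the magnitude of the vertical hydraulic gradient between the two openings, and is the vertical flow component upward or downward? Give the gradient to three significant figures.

|i_v| ≈ 0.0841; vertical flow is upward

Total head at BH-9: h = 178.91 m (water level in the standpipe).
Total head at BH-13: h = 180.81 m.
Δh = h(BH-9) − h(BH-13) = 178.91 − 180.81 = -1.90 m.
Vertical separation Δz = 146.57 − 123.99 = 22.58 m.
|i_v| = |Δh| / Δz = 1.90 / 22.58 = 0.0841.
Head is higher in the deep piezometer, so vertical flow is upward (discharge condition).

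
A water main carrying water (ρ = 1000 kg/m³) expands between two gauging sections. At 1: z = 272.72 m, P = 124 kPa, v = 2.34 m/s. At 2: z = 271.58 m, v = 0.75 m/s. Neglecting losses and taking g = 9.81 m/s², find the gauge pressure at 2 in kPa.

Pressure head at 1: ψ₁ = P₁/(ρg) = 124×1000 / (1000 × 9.81) = 12.64 m.
Velocity heads: v₁²/2g = 2.34²/19.62 = 0.279 m; v₂²/2g = 0.75²/19.62 = 0.029 m.
Total head H = z₁ + ψ₁ + v₁²/2g = 272.72 + 12.64 + 0.279 = 285.64 m.
ψ₂ = H − z₂ − v₂²/2g = 285.64 − 271.58 − 0.029 = 14.03 m.
P₂ = ρgψ₂ = 1000 × 9.81 × 14.03 ≈ 138 kPa.

P₂ ≈ 138 kPa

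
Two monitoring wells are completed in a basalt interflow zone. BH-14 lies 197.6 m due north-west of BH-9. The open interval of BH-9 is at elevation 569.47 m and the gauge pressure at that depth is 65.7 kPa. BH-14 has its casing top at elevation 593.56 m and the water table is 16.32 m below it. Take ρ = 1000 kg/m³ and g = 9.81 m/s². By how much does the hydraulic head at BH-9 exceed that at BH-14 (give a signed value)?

Pressure head at BH-9: ψ = P/(ρg) = 65.7×1000 / (1000 × 9.81) = 6.70 m.
Total head at BH-9: h = z + ψ = 569.47 + 6.70 = 576.17 m.
Total head at BH-14: h = 593.56 − 16.32 = 577.24 m.
Head difference: h(BH-9) − h(BH-14) = 576.17 − 577.24 = -1.07 m.

Δh ≈ -1.07 m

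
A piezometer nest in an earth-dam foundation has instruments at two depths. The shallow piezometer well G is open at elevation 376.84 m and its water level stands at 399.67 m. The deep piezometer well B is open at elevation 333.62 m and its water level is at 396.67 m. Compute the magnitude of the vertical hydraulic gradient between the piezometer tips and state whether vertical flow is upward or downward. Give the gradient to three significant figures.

Total head at well G: h = 399.67 m (water level in the standpipe).
Total head at well B: h = 396.67 m.
Δh = h(well G) − h(well B) = 399.67 − 396.67 = 3.00 m.
Vertical separation Δz = 376.84 − 333.62 = 43.22 m.
|i_v| = |Δh| / Δz = 3.00 / 43.22 = 0.0694.
Head is higher in the shallow piezometer, so vertical flow is downward (recharge condition).

|i_v| ≈ 0.0694; vertical flow is downward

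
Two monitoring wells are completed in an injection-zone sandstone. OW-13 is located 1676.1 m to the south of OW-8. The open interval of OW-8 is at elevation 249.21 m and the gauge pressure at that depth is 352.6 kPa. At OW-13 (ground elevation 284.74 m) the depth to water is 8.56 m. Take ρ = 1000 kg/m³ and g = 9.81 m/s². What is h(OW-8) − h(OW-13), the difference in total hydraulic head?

Pressure head at OW-8: ψ = P/(ρg) = 352.6×1000 / (1000 × 9.81) = 35.94 m.
Total head at OW-8: h = z + ψ = 249.21 + 35.94 = 285.15 m.
Total head at OW-13: h = 284.74 − 8.56 = 276.18 m.
Head difference: h(OW-8) − h(OW-13) = 285.15 − 276.18 = 8.97 m.

Δh ≈ 8.97 m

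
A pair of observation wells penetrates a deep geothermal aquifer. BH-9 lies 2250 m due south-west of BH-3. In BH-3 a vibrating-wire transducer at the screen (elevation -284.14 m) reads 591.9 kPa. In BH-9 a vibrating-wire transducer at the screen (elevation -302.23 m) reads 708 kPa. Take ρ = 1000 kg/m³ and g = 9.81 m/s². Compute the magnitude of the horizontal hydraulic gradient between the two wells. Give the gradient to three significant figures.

Pressure head at BH-3: ψ = P/(ρg) = 591.9×1000 / (1000 × 9.81) = 60.34 m.
Total head at BH-3: h = z + ψ = -284.14 + 60.34 = -223.80 m.
Pressure head at BH-9: ψ = P/(ρg) = 708×1000 / (1000 × 9.81) = 72.17 m.
Total head at BH-9: h = z + ψ = -302.23 + 72.17 = -230.06 m.
Head difference: h(BH-3) − h(BH-9) = -223.80 − (-230.06) = 6.26 m.
Hydraulic gradient: i = |Δh| / L = 6.26 / 2250 = 0.00278.

i ≈ 0.00278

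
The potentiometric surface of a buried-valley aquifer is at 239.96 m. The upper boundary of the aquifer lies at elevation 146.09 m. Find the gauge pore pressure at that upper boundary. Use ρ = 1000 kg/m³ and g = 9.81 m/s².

P ≈ 921 kPa

Pressure head at the aquifer top: ψ = h − z = 239.96 − 146.09 = 93.87 m.
P = ρgψ = 1000 × 9.81 × 93.87 = 920865 Pa ≈ 921 kPa.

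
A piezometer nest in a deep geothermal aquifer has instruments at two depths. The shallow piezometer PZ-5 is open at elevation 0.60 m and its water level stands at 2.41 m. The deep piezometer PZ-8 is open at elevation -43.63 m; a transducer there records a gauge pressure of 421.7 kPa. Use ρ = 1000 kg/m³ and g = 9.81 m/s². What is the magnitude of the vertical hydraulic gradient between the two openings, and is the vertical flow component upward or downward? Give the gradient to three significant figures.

Total head at PZ-5: h = 2.41 m (water level in the standpipe).
Pressure head at PZ-8: ψ = P/(ρg) = 421.7×1000 / (1000 × 9.81) = 42.99 m.
Total head at PZ-8: h = z + ψ = -43.63 + 42.99 = -0.64 m.
Δh = h(PZ-5) − h(PZ-8) = 2.41 − (-0.64) = 3.05 m.
Vertical separation Δz = 0.60 − (-43.63) = 44.23 m.
|i_v| = |Δh| / Δz = 3.05 / 44.23 = 0.0690.
Head is higher in the shallow piezometer, so vertical flow is downward (recharge condition).

|i_v| ≈ 0.0690; vertical flow is downward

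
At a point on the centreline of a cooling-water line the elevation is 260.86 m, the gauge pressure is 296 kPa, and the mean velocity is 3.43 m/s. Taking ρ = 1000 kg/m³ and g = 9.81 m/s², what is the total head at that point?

Pressure head ψ = P/(ρg) = 296×1000 / (1000 × 9.81) = 30.17 m.
Velocity head = v²/(2g) = 3.43² / (2 × 9.81) = 0.600 m.
h = z + ψ + v²/(2g) = 260.86 + 30.17 + 0.600 = 291.63 m.

h ≈ 291.63 m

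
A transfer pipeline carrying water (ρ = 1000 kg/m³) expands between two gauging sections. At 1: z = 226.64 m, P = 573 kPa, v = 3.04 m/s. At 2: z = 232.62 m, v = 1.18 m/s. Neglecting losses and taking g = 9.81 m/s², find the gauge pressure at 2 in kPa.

P₂ ≈ 518 kPa

Pressure head at 1: ψ₁ = P₁/(ρg) = 573×1000 / (1000 × 9.81) = 58.41 m.
Velocity heads: v₁²/2g = 3.04²/19.62 = 0.471 m; v₂²/2g = 1.18²/19.62 = 0.071 m.
Total head H = z₁ + ψ₁ + v₁²/2g = 226.64 + 58.41 + 0.471 = 285.52 m.
ψ₂ = H − z₂ − v₂²/2g = 285.52 − 232.62 − 0.071 = 52.83 m.
P₂ = ρgψ₂ = 1000 × 9.81 × 52.83 ≈ 518 kPa.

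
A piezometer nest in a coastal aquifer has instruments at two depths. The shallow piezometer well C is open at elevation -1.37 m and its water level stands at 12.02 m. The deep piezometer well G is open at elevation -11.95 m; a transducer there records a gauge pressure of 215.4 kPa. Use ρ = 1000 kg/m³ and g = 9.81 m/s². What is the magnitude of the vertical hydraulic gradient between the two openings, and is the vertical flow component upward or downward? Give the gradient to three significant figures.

Total head at well C: h = 12.02 m (water level in the standpipe).
Pressure head at well G: ψ = P/(ρg) = 215.4×1000 / (1000 × 9.81) = 21.96 m.
Total head at well G: h = z + ψ = -11.95 + 21.96 = 10.01 m.
Δh = h(well C) − h(well G) = 12.02 − 10.01 = 2.01 m.
Vertical separation Δz = -1.37 − (-11.95) = 10.58 m.
|i_v| = |Δh| / Δz = 2.01 / 10.58 = 0.190.
Head is higher in the shallow piezometer, so vertical flow is downward (recharge condition).

|i_v| ≈ 0.190; vertical flow is downward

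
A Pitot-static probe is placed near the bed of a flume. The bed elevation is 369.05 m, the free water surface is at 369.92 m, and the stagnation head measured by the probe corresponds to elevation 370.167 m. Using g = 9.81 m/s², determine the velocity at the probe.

Near the bed, under hydrostatic conditions, the piezometric head (z + ψ) equals the free-surface elevation, 369.92 m.
Velocity head = total − piezometric = 370.167 − 369.92 = 0.247 m.
v = √(2g·h_v) = √(2 × 9.81 × 0.247) = 2.20 m/s.

v ≈ 2.20 m/s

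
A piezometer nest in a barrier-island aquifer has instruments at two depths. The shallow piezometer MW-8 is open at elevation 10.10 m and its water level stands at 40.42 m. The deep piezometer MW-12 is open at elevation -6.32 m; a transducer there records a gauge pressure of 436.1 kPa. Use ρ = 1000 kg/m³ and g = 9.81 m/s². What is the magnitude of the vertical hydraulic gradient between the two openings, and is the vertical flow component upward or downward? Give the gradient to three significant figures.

Total head at MW-8: h = 40.42 m (water level in the standpipe).
Pressure head at MW-12: ψ = P/(ρg) = 436.1×1000 / (1000 × 9.81) = 44.45 m.
Total head at MW-12: h = z + ψ = -6.32 + 44.45 = 38.13 m.
Δh = h(MW-8) − h(MW-12) = 40.42 − 38.13 = 2.29 m.
Vertical separation Δz = 10.10 − (-6.32) = 16.42 m.
|i_v| = |Δh| / Δz = 2.29 / 16.42 = 0.139.
Head is higher in the shallow piezometer, so vertical flow is downward (recharge condition).

|i_v| ≈ 0.139; vertical flow is downward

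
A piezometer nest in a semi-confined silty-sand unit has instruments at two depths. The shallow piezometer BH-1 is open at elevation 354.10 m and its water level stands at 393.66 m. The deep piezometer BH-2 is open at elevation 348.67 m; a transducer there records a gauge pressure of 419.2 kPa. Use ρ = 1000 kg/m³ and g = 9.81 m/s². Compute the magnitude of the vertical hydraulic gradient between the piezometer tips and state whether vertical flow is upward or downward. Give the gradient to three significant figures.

|i_v| ≈ 0.416; vertical flow is downward

Total head at BH-1: h = 393.66 m (water level in the standpipe).
Pressure head at BH-2: ψ = P/(ρg) = 419.2×1000 / (1000 × 9.81) = 42.73 m.
Total head at BH-2: h = z + ψ = 348.67 + 42.73 = 391.40 m.
Δh = h(BH-1) − h(BH-2) = 393.66 − 391.40 = 2.26 m.
Vertical separation Δz = 354.10 − 348.67 = 5.43 m.
|i_v| = |Δh| / Δz = 2.26 / 5.43 = 0.416.
Head is higher in the shallow piezometer, so vertical flow is downward (recharge condition).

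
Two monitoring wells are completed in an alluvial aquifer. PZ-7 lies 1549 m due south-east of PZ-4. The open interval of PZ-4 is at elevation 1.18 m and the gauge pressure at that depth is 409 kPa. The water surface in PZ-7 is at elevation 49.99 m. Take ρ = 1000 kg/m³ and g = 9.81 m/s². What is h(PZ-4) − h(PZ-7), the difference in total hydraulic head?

Δh ≈ -7.12 m

Pressure head at PZ-4: ψ = P/(ρg) = 409×1000 / (1000 × 9.81) = 41.69 m.
Total head at PZ-4: h = z + ψ = 1.18 + 41.69 = 42.87 m.
Total head at PZ-7: h = 49.99 m (water level in the piezometer is the total head).
Head difference: h(PZ-4) − h(PZ-7) = 42.87 − 49.99 = -7.12 m.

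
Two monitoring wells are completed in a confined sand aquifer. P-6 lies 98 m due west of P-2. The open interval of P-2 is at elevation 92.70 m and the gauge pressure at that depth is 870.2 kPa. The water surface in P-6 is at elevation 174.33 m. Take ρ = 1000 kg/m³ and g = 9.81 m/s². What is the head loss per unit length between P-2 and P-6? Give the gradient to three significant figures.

i ≈ 0.0722 m/m

Pressure head at P-2: ψ = P/(ρg) = 870.2×1000 / (1000 × 9.81) = 88.71 m.
Total head at P-2: h = z + ψ = 92.70 + 88.71 = 181.41 m.
Total head at P-6: h = 174.33 m (water level in the piezometer is the total head).
Head difference: h(P-2) − h(P-6) = 181.41 − 174.33 = 7.08 m.
Hydraulic gradient: i = |Δh| / L = 7.08 / 98 = 0.0722.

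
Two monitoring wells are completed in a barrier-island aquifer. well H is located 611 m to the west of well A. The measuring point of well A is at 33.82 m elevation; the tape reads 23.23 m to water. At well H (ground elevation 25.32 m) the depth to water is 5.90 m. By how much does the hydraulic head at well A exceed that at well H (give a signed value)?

Δh ≈ -8.83 m

Total head at well A: h = 33.82 − 23.23 = 10.59 m.
Total head at well H: h = 25.32 − 5.90 = 19.42 m.
Head difference: h(well A) − h(well H) = 10.59 − 19.42 = -8.83 m.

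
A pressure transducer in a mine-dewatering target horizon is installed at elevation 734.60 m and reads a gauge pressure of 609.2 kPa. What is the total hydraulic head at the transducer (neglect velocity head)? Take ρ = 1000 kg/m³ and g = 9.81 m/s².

h ≈ 796.70 m

ψ = P/(ρg) = 609.2×1000 / (1000 × 9.81) = 62.10 m.
h = z + ψ = 734.60 + 62.10 = 796.70 m.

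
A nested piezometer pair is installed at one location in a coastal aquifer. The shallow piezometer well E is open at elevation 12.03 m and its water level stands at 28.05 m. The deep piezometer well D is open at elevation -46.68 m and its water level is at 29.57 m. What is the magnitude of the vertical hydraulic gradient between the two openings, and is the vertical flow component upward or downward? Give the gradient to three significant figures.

Total head at well E: h = 28.05 m (water level in the standpipe).
Total head at well D: h = 29.57 m.
Δh = h(well E) − h(well D) = 28.05 − 29.57 = -1.52 m.
Vertical separation Δz = 12.03 − (-46.68) = 58.71 m.
|i_v| = |Δh| / Δz = 1.52 / 58.71 = 0.0259.
Head is higher in the deep piezometer, so vertical flow is upward (discharge condition).

|i_v| ≈ 0.0259; vertical flow is upward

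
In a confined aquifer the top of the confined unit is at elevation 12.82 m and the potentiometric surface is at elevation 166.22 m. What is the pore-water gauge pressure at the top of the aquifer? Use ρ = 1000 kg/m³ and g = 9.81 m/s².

P ≈ 1500 kPa

Pressure head at the aquifer top: ψ = h − z = 166.22 − 12.82 = 153.40 m.
P = ρgψ = 1000 × 9.81 × 153.40 = 1504854 Pa ≈ 1500 kPa.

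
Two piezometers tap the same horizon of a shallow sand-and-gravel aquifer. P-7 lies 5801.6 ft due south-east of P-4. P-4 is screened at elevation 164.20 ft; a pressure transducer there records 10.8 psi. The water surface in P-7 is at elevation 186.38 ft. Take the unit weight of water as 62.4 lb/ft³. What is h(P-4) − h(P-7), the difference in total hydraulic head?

Δh ≈ 2.74 ft

Pressure head at P-4: ψ = 144·P/γ = 144 × 10.8 / 62.4 = 24.92 ft.
Total head at P-4: h = z + ψ = 164.20 + 24.92 = 189.12 ft.
Total head at P-7: h = 186.38 ft (water level in the piezometer is the total head).
Head difference: h(P-4) − h(P-7) = 189.12 − 186.38 = 2.74 ft.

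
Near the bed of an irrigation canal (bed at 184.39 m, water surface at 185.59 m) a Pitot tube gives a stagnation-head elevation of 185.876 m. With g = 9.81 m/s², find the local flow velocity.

v ≈ 2.37 m/s

Near the bed, under hydrostatic conditions, the piezometric head (z + ψ) equals the free-surface elevation, 185.59 m.
Velocity head = total − piezometric = 185.876 − 185.59 = 0.286 m.
v = √(2g·h_v) = √(2 × 9.81 × 0.286) = 2.37 m/s.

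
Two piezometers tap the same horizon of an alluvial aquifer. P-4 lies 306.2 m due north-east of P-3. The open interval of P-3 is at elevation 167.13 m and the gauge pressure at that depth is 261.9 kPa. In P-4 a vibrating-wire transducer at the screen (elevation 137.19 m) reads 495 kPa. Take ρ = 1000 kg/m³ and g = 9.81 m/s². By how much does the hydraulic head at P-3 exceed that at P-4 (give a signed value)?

Δh ≈ 6.18 m

Pressure head at P-3: ψ = P/(ρg) = 261.9×1000 / (1000 × 9.81) = 26.70 m.
Total head at P-3: h = z + ψ = 167.13 + 26.70 = 193.83 m.
Pressure head at P-4: ψ = P/(ρg) = 495×1000 / (1000 × 9.81) = 50.46 m.
Total head at P-4: h = z + ψ = 137.19 + 50.46 = 187.65 m.
Head difference: h(P-3) − h(P-4) = 193.83 − 187.65 = 6.18 m.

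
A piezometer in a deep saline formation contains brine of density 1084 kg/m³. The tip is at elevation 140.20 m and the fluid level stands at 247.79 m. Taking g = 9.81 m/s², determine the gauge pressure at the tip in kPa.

P ≈ 1140 kPa

Pressure head ψ = h − z = 247.79 − 140.20 = 107.59 m.
P = ρgψ = 1084 × 9.81 × 107.59 = 1144116 Pa ≈ 1140 kPa.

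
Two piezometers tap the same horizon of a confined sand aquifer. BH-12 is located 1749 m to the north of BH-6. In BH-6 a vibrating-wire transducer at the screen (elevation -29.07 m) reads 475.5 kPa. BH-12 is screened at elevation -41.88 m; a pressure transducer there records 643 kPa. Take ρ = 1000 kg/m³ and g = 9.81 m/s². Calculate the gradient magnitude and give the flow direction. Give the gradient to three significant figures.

Pressure head at BH-6: ψ = P/(ρg) = 475.5×1000 / (1000 × 9.81) = 48.47 m.
Total head at BH-6: h = z + ψ = -29.07 + 48.47 = 19.40 m.
Pressure head at BH-12: ψ = P/(ρg) = 643×1000 / (1000 × 9.81) = 65.55 m.
Total head at BH-12: h = z + ψ = -41.88 + 65.55 = 23.67 m.
Head difference: h(BH-6) − h(BH-12) = 19.40 − 23.67 = -4.27 m.
Hydraulic gradient: i = |Δh| / L = 4.27 / 1749 = 0.00244.
Flow is from higher to lower head: from BH-12 toward BH-6, i.e. toward the south.

i ≈ 0.00244; groundwater flows toward the south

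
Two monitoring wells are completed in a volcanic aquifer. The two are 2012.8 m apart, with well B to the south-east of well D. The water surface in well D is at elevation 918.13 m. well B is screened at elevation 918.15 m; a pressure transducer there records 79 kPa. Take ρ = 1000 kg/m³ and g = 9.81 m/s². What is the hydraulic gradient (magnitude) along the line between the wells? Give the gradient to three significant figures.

Total head at well D: h = 918.13 m (water level in the piezometer is the total head).
Pressure head at well B: ψ = P/(ρg) = 79×1000 / (1000 × 9.81) = 8.05 m.
Total head at well B: h = z + ψ = 918.15 + 8.05 = 926.20 m.
Head difference: h(well D) − h(well B) = 918.13 − 926.20 = -8.07 m.
Hydraulic gradient: i = |Δh| / L = 8.07 / 2012.8 = 0.00401.

i ≈ 0.00401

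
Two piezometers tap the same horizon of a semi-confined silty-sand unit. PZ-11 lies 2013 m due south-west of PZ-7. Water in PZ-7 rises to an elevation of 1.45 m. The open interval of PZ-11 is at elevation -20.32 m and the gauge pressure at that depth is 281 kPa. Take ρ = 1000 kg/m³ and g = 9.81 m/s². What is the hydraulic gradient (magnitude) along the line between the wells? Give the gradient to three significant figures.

i ≈ 0.00341

Total head at PZ-7: h = 1.45 m (water level in the piezometer is the total head).
Pressure head at PZ-11: ψ = P/(ρg) = 281×1000 / (1000 × 9.81) = 28.64 m.
Total head at PZ-11: h = z + ψ = -20.32 + 28.64 = 8.32 m.
Head difference: h(PZ-7) − h(PZ-11) = 1.45 − 8.32 = -6.87 m.
Hydraulic gradient: i = |Δh| / L = 6.87 / 2013 = 0.00341.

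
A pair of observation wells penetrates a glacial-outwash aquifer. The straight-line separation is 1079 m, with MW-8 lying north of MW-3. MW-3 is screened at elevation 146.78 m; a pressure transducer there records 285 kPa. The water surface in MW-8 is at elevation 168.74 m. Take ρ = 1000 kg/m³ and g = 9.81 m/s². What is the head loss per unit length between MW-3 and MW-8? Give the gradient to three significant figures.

i ≈ 0.00657 m/m

Pressure head at MW-3: ψ = P/(ρg) = 285×1000 / (1000 × 9.81) = 29.05 m.
Total head at MW-3: h = z + ψ = 146.78 + 29.05 = 175.83 m.
Total head at MW-8: h = 168.74 m (water level in the piezometer is the total head).
Head difference: h(MW-3) − h(MW-8) = 175.83 − 168.74 = 7.09 m.
Hydraulic gradient: i = |Δh| / L = 7.09 / 1079 = 0.00657.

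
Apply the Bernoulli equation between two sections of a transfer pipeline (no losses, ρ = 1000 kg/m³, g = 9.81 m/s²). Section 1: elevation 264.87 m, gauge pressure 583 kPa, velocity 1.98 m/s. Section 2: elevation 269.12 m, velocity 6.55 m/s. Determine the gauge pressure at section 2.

P₂ ≈ 522 kPa

Pressure head at 1: ψ₁ = P₁/(ρg) = 583×1000 / (1000 × 9.81) = 59.43 m.
Velocity heads: v₁²/2g = 1.98²/19.62 = 0.200 m; v₂²/2g = 6.55²/19.62 = 2.187 m.
Total head H = z₁ + ψ₁ + v₁²/2g = 264.87 + 59.43 + 0.200 = 324.50 m.
ψ₂ = H − z₂ − v₂²/2g = 324.50 − 269.12 − 2.187 = 53.19 m.
P₂ = ρgψ₂ = 1000 × 9.81 × 53.19 ≈ 522 kPa.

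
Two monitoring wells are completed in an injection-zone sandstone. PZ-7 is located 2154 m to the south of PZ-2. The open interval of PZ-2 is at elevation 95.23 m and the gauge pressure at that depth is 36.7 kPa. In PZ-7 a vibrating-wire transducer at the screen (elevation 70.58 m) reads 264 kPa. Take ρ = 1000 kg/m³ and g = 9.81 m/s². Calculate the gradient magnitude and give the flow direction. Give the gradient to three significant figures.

Pressure head at PZ-2: ψ = P/(ρg) = 36.7×1000 / (1000 × 9.81) = 3.74 m.
Total head at PZ-2: h = z + ψ = 95.23 + 3.74 = 98.97 m.
Pressure head at PZ-7: ψ = P/(ρg) = 264×1000 / (1000 × 9.81) = 26.91 m.
Total head at PZ-7: h = z + ψ = 70.58 + 26.91 = 97.49 m.
Head difference: h(PZ-2) − h(PZ-7) = 98.97 − 97.49 = 1.48 m.
Hydraulic gradient: i = |Δh| / L = 1.48 / 2154 = 0.000687.
Flow is from higher to lower head: from PZ-2 toward PZ-7, i.e. toward the south.

i ≈ 0.000687; groundwater flows toward the south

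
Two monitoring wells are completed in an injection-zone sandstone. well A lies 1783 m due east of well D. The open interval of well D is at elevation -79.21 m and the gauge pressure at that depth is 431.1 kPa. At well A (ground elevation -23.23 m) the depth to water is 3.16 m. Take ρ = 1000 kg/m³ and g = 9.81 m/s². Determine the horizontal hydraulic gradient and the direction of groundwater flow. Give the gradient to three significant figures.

Pressure head at well D: ψ = P/(ρg) = 431.1×1000 / (1000 × 9.81) = 43.94 m.
Total head at well D: h = z + ψ = -79.21 + 43.94 = -35.27 m.
Total head at well A: h = -23.23 − 3.16 = -26.39 m.
Head difference: h(well D) − h(well A) = -35.27 − (-26.39) = -8.88 m.
Hydraulic gradient: i = |Δh| / L = 8.88 / 1783 = 0.00498.
Flow is from higher to lower head: from well A toward well D, i.e. toward the west.

i ≈ 0.00498; groundwater flows toward the west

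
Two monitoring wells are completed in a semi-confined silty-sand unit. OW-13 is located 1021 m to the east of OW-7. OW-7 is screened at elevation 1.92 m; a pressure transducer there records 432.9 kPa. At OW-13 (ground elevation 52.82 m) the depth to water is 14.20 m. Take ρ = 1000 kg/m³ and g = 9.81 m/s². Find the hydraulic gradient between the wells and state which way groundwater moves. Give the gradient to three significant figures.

i ≈ 0.00728; groundwater flows toward the east

Pressure head at OW-7: ψ = P/(ρg) = 432.9×1000 / (1000 × 9.81) = 44.13 m.
Total head at OW-7: h = z + ψ = 1.92 + 44.13 = 46.05 m.
Total head at OW-13: h = 52.82 − 14.20 = 38.62 m.
Head difference: h(OW-7) − h(OW-13) = 46.05 − 38.62 = 7.43 m.
Hydraulic gradient: i = |Δh| / L = 7.43 / 1021 = 0.00728.
Flow is from higher to lower head: from OW-7 toward OW-13, i.e. toward the east.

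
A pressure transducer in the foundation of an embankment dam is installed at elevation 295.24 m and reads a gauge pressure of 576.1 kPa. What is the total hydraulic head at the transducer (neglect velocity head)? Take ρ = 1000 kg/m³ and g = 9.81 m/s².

ψ = P/(ρg) = 576.1×1000 / (1000 × 9.81) = 58.73 m.
h = z + ψ = 295.24 + 58.73 = 353.97 m.

h ≈ 353.97 m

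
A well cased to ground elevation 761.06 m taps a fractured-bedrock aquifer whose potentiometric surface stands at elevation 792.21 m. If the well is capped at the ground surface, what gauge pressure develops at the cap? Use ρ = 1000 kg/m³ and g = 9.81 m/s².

P ≈ 306 kPa

Head above the cap: Δh = 792.21 − 761.06 = 31.15 m.
P = ρgΔh = 1000 × 9.81 × 31.15 = 305582 Pa ≈ 306 kPa.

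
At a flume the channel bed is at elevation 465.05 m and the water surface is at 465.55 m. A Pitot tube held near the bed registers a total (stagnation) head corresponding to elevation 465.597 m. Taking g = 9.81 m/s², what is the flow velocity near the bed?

v ≈ 0.960 m/s

Near the bed, under hydrostatic conditions, the piezometric head (z + ψ) equals the free-surface elevation, 465.55 m.
Velocity head = total − piezometric = 465.597 − 465.55 = 0.047 m.
v = √(2g·h_v) = √(2 × 9.81 × 0.047) = 0.960 m/s.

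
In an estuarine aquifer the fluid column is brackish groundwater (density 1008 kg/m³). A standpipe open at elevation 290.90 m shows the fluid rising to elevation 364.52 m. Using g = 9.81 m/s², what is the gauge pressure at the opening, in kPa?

P ≈ 728 kPa

Pressure head ψ = h − z = 364.52 − 290.90 = 73.62 m.
P = ρgψ = 1008 × 9.81 × 73.62 = 727990 Pa ≈ 728 kPa.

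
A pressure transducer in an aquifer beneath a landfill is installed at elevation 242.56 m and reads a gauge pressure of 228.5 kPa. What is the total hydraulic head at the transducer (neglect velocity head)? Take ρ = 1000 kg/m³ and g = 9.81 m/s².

ψ = P/(ρg) = 228.5×1000 / (1000 × 9.81) = 23.29 m.
h = z + ψ = 242.56 + 23.29 = 265.85 m.

h ≈ 265.85 m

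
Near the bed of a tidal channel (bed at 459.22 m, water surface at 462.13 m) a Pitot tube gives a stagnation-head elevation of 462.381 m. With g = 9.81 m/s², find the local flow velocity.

v ≈ 2.22 m/s

Near the bed, under hydrostatic conditions, the piezometric head (z + ψ) equals the free-surface elevation, 462.13 m.
Velocity head = total − piezometric = 462.381 − 462.13 = 0.251 m.
v = √(2g·h_v) = √(2 × 9.81 × 0.251) = 2.22 m/s.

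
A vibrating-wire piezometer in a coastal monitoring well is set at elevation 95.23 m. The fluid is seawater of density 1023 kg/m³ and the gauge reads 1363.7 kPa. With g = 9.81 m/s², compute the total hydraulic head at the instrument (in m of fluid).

h ≈ 231.12 m

ψ = P/(ρg) = 1363.7×1000 / (1023 × 9.81) = 135.89 m.
h = z + ψ = 95.23 + 135.89 = 231.12 m.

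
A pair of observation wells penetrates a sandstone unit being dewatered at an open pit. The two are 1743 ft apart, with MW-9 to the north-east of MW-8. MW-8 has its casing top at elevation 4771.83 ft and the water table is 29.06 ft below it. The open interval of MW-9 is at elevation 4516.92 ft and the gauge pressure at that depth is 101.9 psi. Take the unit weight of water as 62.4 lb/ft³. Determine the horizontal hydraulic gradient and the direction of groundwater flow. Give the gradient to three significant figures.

i ≈ 0.00534; groundwater flows toward the south-west

Total head at MW-8: h = 4771.83 − 29.06 = 4742.77 ft.
Pressure head at MW-9: ψ = 144·P/γ = 144 × 101.9 / 62.4 = 235.15 ft.
Total head at MW-9: h = z + ψ = 4516.92 + 235.15 = 4752.07 ft.
Head difference: h(MW-8) − h(MW-9) = 4742.77 − 4752.07 = -9.30 ft.
Hydraulic gradient: i = |Δh| / L = 9.30 / 1743 = 0.00534.
Flow is from higher to lower head: from MW-9 toward MW-8, i.e. toward the south-west.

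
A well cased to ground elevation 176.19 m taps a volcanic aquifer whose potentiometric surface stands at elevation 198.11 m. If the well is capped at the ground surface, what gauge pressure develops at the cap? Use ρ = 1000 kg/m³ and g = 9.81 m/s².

P ≈ 215 kPa

Head above the cap: Δh = 198.11 − 176.19 = 21.92 m.
P = ρgΔh = 1000 × 9.81 × 21.92 = 215035 Pa ≈ 215 kPa.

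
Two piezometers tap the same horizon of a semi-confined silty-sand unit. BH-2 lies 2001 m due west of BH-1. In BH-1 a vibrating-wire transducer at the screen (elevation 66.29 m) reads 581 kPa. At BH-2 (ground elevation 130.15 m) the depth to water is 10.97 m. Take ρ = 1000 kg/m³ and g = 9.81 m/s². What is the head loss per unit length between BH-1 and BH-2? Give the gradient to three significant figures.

i ≈ 0.00317 m/m

Pressure head at BH-1: ψ = P/(ρg) = 581×1000 / (1000 × 9.81) = 59.23 m.
Total head at BH-1: h = z + ψ = 66.29 + 59.23 = 125.52 m.
Total head at BH-2: h = 130.15 − 10.97 = 119.18 m.
Head difference: h(BH-1) − h(BH-2) = 125.52 − 119.18 = 6.34 m.
Hydraulic gradient: i = |Δh| / L = 6.34 / 2001 = 0.00317.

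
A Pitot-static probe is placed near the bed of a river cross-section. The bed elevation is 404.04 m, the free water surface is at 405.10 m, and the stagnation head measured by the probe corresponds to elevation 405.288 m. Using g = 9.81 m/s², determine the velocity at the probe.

Near the bed, under hydrostatic conditions, the piezometric head (z + ψ) equals the free-surface elevation, 405.10 m.
Velocity head = total − piezometric = 405.288 − 405.10 = 0.188 m.
v = √(2g·h_v) = √(2 × 9.81 × 0.188) = 1.92 m/s.

v ≈ 1.92 m/s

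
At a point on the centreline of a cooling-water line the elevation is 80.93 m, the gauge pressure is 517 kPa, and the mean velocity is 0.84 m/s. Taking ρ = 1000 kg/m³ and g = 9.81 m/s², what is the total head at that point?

Pressure head ψ = P/(ρg) = 517×1000 / (1000 × 9.81) = 52.70 m.
Velocity head = v²/(2g) = 0.84² / (2 × 9.81) = 0.036 m.
h = z + ψ + v²/(2g) = 80.93 + 52.70 + 0.036 = 133.67 m.

h ≈ 133.67 m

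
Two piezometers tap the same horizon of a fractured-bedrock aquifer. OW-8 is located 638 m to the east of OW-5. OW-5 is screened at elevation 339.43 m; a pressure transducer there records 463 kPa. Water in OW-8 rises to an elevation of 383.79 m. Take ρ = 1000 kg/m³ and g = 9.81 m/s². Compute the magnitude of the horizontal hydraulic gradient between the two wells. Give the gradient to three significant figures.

i ≈ 0.00445

Pressure head at OW-5: ψ = P/(ρg) = 463×1000 / (1000 × 9.81) = 47.20 m.
Total head at OW-5: h = z + ψ = 339.43 + 47.20 = 386.63 m.
Total head at OW-8: h = 383.79 m (water level in the piezometer is the total head).
Head difference: h(OW-5) − h(OW-8) = 386.63 − 383.79 = 2.84 m.
Hydraulic gradient: i = |Δh| / L = 2.84 / 638 = 0.00445.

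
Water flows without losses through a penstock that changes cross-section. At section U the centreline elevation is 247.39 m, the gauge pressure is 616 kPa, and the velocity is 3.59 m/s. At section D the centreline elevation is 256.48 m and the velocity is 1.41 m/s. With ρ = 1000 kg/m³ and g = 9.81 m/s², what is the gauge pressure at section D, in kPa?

Pressure head at U: ψ₁ = P₁/(ρg) = 616×1000 / (1000 × 9.81) = 62.79 m.
Velocity heads: v₁²/2g = 3.59²/19.62 = 0.657 m; v₂²/2g = 1.41²/19.62 = 0.101 m.
Total head H = z₁ + ψ₁ + v₁²/2g = 247.39 + 62.79 + 0.657 = 310.84 m.
ψ₂ = H − z₂ − v₂²/2g = 310.84 − 256.48 − 0.101 = 54.26 m.
P₂ = ρgψ₂ = 1000 × 9.81 × 54.26 ≈ 532 kPa.

P₂ ≈ 532 kPa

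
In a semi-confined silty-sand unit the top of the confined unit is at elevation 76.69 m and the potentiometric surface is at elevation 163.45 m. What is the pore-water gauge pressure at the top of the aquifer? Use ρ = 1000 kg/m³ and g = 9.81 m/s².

Pressure head at the aquifer top: ψ = h − z = 163.45 − 76.69 = 86.76 m.
P = ρgψ = 1000 × 9.81 × 86.76 = 851116 Pa ≈ 851 kPa.

P ≈ 851 kPa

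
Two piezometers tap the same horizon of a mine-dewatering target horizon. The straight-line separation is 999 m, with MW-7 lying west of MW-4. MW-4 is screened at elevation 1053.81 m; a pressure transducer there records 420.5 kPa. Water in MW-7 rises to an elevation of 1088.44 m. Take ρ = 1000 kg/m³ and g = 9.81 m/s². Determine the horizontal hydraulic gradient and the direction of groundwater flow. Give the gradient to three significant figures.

Pressure head at MW-4: ψ = P/(ρg) = 420.5×1000 / (1000 × 9.81) = 42.86 m.
Total head at MW-4: h = z + ψ = 1053.81 + 42.86 = 1096.67 m.
Total head at MW-7: h = 1088.44 m (water level in the piezometer is the total head).
Head difference: h(MW-4) − h(MW-7) = 1096.67 − 1088.44 = 8.23 m.
Hydraulic gradient: i = |Δh| / L = 8.23 / 999 = 0.00824.
Flow is from higher to lower head: from MW-4 toward MW-7, i.e. toward the west.

i ≈ 0.00824; groundwater flows toward the west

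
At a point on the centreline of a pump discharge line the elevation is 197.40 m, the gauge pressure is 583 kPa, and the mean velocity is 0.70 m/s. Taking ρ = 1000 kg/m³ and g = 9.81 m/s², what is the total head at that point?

Pressure head ψ = P/(ρg) = 583×1000 / (1000 × 9.81) = 59.43 m.
Velocity head = v²/(2g) = 0.70² / (2 × 9.81) = 0.025 m.
h = z + ψ + v²/(2g) = 197.40 + 59.43 + 0.025 = 256.85 m.

h ≈ 256.85 m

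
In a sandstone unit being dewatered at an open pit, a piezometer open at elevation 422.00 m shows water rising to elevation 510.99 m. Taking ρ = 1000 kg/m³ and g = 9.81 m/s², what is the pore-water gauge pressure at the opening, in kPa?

P ≈ 873 kPa

Pressure head ψ = h − z = 510.99 − 422.00 = 88.99 m.
P = ρgψ = 1000 × 9.81 × 88.99 = 872992 Pa ≈ 873 kPa.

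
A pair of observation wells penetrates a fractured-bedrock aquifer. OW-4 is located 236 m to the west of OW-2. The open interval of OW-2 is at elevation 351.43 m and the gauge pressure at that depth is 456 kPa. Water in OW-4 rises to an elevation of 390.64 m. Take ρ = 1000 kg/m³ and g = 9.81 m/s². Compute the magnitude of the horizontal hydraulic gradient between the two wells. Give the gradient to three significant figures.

Pressure head at OW-2: ψ = P/(ρg) = 456×1000 / (1000 × 9.81) = 46.48 m.
Total head at OW-2: h = z + ψ = 351.43 + 46.48 = 397.91 m.
Total head at OW-4: h = 390.64 m (water level in the piezometer is the total head).
Head difference: h(OW-2) − h(OW-4) = 397.91 − 390.64 = 7.27 m.
Hydraulic gradient: i = |Δh| / L = 7.27 / 236 = 0.0308.

i ≈ 0.0308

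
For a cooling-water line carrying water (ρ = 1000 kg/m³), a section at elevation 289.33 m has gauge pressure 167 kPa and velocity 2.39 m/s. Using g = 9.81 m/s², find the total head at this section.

h ≈ 306.64 m

Pressure head ψ = P/(ρg) = 167×1000 / (1000 × 9.81) = 17.02 m.
Velocity head = v²/(2g) = 2.39² / (2 × 9.81) = 0.291 m.
h = z + ψ + v²/(2g) = 289.33 + 17.02 + 0.291 = 306.64 m.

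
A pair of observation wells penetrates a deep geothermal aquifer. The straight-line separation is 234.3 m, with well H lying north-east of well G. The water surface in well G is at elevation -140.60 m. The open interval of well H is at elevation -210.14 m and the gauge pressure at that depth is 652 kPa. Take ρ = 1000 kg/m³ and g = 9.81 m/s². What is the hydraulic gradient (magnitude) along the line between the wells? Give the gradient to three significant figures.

Total head at well G: h = -140.60 m (water level in the piezometer is the total head).
Pressure head at well H: ψ = P/(ρg) = 652×1000 / (1000 × 9.81) = 66.46 m.
Total head at well H: h = z + ψ = -210.14 + 66.46 = -143.68 m.
Head difference: h(well G) − h(well H) = -140.60 − (-143.68) = 3.08 m.
Hydraulic gradient: i = |Δh| / L = 3.08 / 234.3 = 0.0131.

i ≈ 0.0131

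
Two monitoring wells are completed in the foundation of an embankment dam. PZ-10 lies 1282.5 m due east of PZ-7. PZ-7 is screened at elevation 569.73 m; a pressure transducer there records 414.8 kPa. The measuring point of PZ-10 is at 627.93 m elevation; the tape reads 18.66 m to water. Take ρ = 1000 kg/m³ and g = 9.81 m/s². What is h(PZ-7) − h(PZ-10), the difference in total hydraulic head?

Pressure head at PZ-7: ψ = P/(ρg) = 414.8×1000 / (1000 × 9.81) = 42.28 m.
Total head at PZ-7: h = z + ψ = 569.73 + 42.28 = 612.01 m.
Total head at PZ-10: h = 627.93 − 18.66 = 609.27 m.
Head difference: h(PZ-7) − h(PZ-10) = 612.01 − 609.27 = 2.74 m.

Δh ≈ 2.74 m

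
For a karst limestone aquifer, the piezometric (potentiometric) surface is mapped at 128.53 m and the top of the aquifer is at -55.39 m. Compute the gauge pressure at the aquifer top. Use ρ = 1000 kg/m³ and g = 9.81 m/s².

P ≈ 1800 kPa

Pressure head at the aquifer top: ψ = h − z = 128.53 − (-55.39) = 183.92 m.
P = ρgψ = 1000 × 9.81 × 183.92 = 1804255 Pa ≈ 1800 kPa.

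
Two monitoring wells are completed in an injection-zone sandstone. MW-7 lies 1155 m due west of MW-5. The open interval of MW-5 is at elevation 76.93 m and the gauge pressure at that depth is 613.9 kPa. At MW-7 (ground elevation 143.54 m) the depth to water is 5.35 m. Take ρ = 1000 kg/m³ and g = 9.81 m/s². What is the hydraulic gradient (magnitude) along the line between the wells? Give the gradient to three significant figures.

i ≈ 0.00114

Pressure head at MW-5: ψ = P/(ρg) = 613.9×1000 / (1000 × 9.81) = 62.58 m.
Total head at MW-5: h = z + ψ = 76.93 + 62.58 = 139.51 m.
Total head at MW-7: h = 143.54 − 5.35 = 138.19 m.
Head difference: h(MW-5) − h(MW-7) = 139.51 − 138.19 = 1.32 m.
Hydraulic gradient: i = |Δh| / L = 1.32 / 1155 = 0.00114.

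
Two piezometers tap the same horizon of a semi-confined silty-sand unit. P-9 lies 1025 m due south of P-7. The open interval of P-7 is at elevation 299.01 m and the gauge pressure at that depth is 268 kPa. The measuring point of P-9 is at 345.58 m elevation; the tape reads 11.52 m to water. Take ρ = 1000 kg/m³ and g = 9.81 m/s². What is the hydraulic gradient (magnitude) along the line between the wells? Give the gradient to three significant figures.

Pressure head at P-7: ψ = P/(ρg) = 268×1000 / (1000 × 9.81) = 27.32 m.
Total head at P-7: h = z + ψ = 299.01 + 27.32 = 326.33 m.
Total head at P-9: h = 345.58 − 11.52 = 334.06 m.
Head difference: h(P-7) − h(P-9) = 326.33 − 334.06 = -7.73 m.
Hydraulic gradient: i = |Δh| / L = 7.73 / 1025 = 0.00754.

i ≈ 0.00754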